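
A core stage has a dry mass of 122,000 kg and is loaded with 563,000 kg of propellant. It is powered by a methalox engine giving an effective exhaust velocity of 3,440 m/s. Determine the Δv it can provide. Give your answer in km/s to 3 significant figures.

Δv ≈ 5.94 km/s

m₀ = m_dry + m_prop = 122,000 + 563,000 = 685,000 kg.
Using Δv = v_e ln(m₀/m_f): Δv = v_e · ln(m₀/m_f) = 3440.0 × ln(5.615) = 3440.0 × 1.7254 ≈ 5935.4 m/s.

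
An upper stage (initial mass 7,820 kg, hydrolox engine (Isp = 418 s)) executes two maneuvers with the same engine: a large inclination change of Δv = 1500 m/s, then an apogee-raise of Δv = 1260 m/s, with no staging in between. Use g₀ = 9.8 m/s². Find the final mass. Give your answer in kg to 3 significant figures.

v_e = Isp · g₀ = 418 × 9.8 = 4096.4 m/s.
After the first burn: m = 7820 × exp(−1500/4096.4) = 7820 × 0.69338 = 5,422.23 kg.
After the second burn: m = 5,422.23 × exp(−1260/4096.4) = 5,422.23 × 0.73522 = 3,986.53 kg.

final mass ≈ 3990 kg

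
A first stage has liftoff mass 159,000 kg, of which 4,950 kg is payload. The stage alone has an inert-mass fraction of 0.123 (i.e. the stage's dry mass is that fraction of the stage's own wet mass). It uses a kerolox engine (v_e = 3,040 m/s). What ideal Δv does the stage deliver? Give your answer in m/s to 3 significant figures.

Δv ≈ 5760 m/s

Stage wet mass = m₀ − payload = 159,000 − 4,950 = 154,050 kg.
Stage dry mass = ε × stage wet mass = 0.123 × 154,050 = 18,948.2 kg.
Burnout mass m_f = stage dry + payload = 18,948.2 + 4,950 = 23,898.2 kg.
Rocket equation: Δv = v_e · ln(159,000/23,898.2) = 3040.0 × ln(6.653) = 3040.0 × 1.8951 ≈ 5761 m/s.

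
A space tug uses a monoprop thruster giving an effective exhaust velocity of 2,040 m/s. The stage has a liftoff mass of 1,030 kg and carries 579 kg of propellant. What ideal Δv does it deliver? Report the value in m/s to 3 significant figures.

Δv ≈ 1680 m/s

m_f = m₀ − m_prop = 1,030 − 579 = 451 kg.
By the Tsiolkovsky rocket equation, Δv = v_e · ln(m₀/m_f) = 2040.0 × ln(2.284) = 2040.0 × 0.8258 ≈ 1684.7 m/s.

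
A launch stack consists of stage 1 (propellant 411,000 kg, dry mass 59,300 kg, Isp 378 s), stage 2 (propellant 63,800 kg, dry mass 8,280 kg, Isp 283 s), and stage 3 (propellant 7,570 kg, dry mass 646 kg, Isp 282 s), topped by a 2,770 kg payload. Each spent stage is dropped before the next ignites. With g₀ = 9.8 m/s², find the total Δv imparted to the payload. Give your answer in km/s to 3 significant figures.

Ignition mass of stage 1 = 411,000+59,300 + 63,800+8,280 + 7,570+646 + 2,770 = 553,366 kg.
Stage 1: m₀ = 553,366 kg, m_f = 553,366 − 411,000 = 142,366 kg; Δv = 378×9.8×ln(3.887) = 3704.4×1.3576 ≈ 5029 m/s.
Stage 2: m₀ = 83,066 kg, m_f = 83,066 − 63,800 = 19,266 kg; Δv = 283×9.8×ln(4.312) = 2773.4×1.4613 ≈ 4053 m/s.
Stage 3: m₀ = 10,986 kg, m_f = 10,986 − 7,570 = 3,416 kg; Δv = 282×9.8×ln(3.216) = 2763.6×1.1682 ≈ 3228 m/s.
Total Δv = 5029 + 4053 + 3228 = 12310 m/s.

Δv ≈ 12.3 km/s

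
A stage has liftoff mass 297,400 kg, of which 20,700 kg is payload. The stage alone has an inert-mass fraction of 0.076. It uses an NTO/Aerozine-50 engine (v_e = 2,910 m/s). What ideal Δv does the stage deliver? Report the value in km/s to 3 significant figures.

Δv ≈ 5.71 km/s

Stage wet mass = m₀ − payload = 297,400 − 20,700 = 276,700 kg.
Stage dry mass = ε × stage wet mass = 0.076 × 276,700 = 21,029.2 kg.
Burnout mass m_f = stage dry + payload = 21,029.2 + 20,700 = 41,729.2 kg.
Δv = v_e · ln(297,400/41,729.2) = 2910.0 × ln(7.127) = 2910.0 × 1.9639 ≈ 5715 m/s.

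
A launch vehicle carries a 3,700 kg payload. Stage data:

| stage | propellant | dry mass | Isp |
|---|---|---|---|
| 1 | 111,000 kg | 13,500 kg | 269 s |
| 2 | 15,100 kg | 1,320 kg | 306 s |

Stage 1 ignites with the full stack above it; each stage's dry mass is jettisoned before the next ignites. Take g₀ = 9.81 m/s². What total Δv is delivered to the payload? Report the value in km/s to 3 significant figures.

Ignition mass of stage 1 = 111,000+13,500 + 15,100+1,320 + 3,700 = 144,620 kg.
Stage 1: m₀ = 144,620 kg, m_f = 144,620 − 111,000 = 33,620 kg; Δv = 269×9.81×ln(4.302) = 2638.9×1.4590 ≈ 3850 m/s.
Stage 2: m₀ = 20,120 kg, m_f = 20,120 − 15,100 = 5,020 kg; Δv = 306×9.81×ln(4.008) = 3001.9×1.3883 ≈ 4167 m/s.
Total Δv = 3850 + 4167 = 8017 m/s.

Δv ≈ 8.02 km/s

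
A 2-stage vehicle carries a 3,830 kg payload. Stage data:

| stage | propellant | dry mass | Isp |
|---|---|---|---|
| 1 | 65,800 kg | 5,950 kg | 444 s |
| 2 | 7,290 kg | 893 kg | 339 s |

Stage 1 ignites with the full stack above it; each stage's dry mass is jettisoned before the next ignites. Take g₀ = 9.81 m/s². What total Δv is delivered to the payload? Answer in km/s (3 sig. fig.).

Δv ≈ 9.81 km/s

Ignition mass of stage 1 = 65,800+5,950 + 7,290+893 + 3,830 = 83,763 kg.
Stage 1: m₀ = 83,763 kg, m_f = 83,763 − 65,800 = 17,963 kg; Δv = 444×9.81×ln(4.663) = 4355.6×1.5397 ≈ 6706 m/s.
Stage 2: m₀ = 12,013 kg, m_f = 12,013 − 7,290 = 4,723 kg; Δv = 339×9.81×ln(2.544) = 3325.6×0.9335 ≈ 3105 m/s.
Total Δv = 6706 + 3105 = 9811 m/s.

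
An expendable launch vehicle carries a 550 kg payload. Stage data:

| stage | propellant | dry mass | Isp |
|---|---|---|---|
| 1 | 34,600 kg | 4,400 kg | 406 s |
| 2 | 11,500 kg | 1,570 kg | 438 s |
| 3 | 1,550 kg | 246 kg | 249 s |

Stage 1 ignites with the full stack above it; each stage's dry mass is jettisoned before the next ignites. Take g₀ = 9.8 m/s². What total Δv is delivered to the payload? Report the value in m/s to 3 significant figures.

Δv ≈ 12500 m/s

Ignition mass of stage 1 = 34,600+4,400 + 11,500+1,570 + 1,550+246 + 550 = 54,416 kg.
Stage 1: m₀ = 54,416 kg, m_f = 54,416 − 34,600 = 19,816 kg; Δv = 406×9.8×ln(2.746) = 3978.8×1.0102 ≈ 4019 m/s.
Stage 2: m₀ = 15,416 kg, m_f = 15,416 − 11,500 = 3,916 kg; Δv = 438×9.8×ln(3.937) = 4292.4×1.3703 ≈ 5882 m/s.
Stage 3: m₀ = 2,346 kg, m_f = 2,346 − 1,550 = 796 kg; Δv = 249×9.8×ln(2.947) = 2440.2×1.0809 ≈ 2638 m/s.
Total Δv = 4019 + 5882 + 2638 = 12539 m/s.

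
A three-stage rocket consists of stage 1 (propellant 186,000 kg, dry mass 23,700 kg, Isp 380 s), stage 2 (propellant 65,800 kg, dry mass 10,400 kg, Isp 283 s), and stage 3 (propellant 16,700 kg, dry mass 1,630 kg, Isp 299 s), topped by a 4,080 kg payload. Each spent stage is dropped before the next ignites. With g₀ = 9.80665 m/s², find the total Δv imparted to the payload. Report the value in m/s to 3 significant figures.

Ignition mass of stage 1 = 186,000+23,700 + 65,800+10,400 + 16,700+1,630 + 4,080 = 308,310 kg.
Stage 1: m₀ = 308,310 kg, m_f = 308,310 − 186,000 = 122,310 kg; Δv = 380×9.80665×ln(2.521) = 3726.5×0.9245 ≈ 3445 m/s.
Stage 2: m₀ = 98,610 kg, m_f = 98,610 − 65,800 = 32,810 kg; Δv = 283×9.80665×ln(3.005) = 2775.3×1.1004 ≈ 3054 m/s.
Stage 3: m₀ = 22,410 kg, m_f = 22,410 − 16,700 = 5,710 kg; Δv = 299×9.80665×ln(3.925) = 2932.2×1.3673 ≈ 4009 m/s.
Total Δv = 3445 + 3054 + 4009 = 10508 m/s.

Δv ≈ 10500 m/s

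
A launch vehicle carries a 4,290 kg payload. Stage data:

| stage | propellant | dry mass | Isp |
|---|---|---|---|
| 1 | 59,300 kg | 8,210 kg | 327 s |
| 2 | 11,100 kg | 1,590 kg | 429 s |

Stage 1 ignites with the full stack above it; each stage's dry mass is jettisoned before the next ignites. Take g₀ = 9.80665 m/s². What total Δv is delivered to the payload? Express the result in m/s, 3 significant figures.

Δv ≈ 8340 m/s

Ignition mass of stage 1 = 59,300+8,210 + 11,100+1,590 + 4,290 = 84,490 kg.
Stage 1: m₀ = 84,490 kg, m_f = 84,490 − 59,300 = 25,190 kg; Δv = 327×9.80665×ln(3.354) = 3206.8×1.2102 ≈ 3881 m/s.
Stage 2: m₀ = 16,980 kg, m_f = 16,980 − 11,100 = 5,880 kg; Δv = 429×9.80665×ln(2.888) = 4207.1×1.0605 ≈ 4461 m/s.
Total Δv = 3881 + 4461 = 8342 m/s.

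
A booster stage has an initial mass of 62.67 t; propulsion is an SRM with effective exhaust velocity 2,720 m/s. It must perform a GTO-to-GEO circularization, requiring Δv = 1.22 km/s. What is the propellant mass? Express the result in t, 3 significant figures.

propellant mass ≈ 22.7 t

Using Δv = v_e ln(m₀/m_f): m₀/m_f = exp(Δv / v_e) = exp(1220 / 2720.0) = exp(0.4485) = 1.5660.
m_f = 62.67 / 1.5660 = 40.0192 t, so propellant = m₀ − m_f = 62.67 − 40.0192 = 22.6508 t.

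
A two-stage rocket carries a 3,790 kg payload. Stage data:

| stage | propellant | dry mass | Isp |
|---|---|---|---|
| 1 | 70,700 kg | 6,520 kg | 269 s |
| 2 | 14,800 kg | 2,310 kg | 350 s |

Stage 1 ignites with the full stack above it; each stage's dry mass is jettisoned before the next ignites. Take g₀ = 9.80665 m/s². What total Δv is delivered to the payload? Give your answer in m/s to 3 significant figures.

Δv ≈ 7590 m/s

Ignition mass of stage 1 = 70,700+6,520 + 14,800+2,310 + 3,790 = 98,120 kg.
Stage 1: m₀ = 98,120 kg, m_f = 98,120 − 70,700 = 27,420 kg; Δv = 269×9.80665×ln(3.578) = 2638.0×1.2749 ≈ 3363 m/s.
Stage 2: m₀ = 20,900 kg, m_f = 20,900 − 14,800 = 6,100 kg; Δv = 350×9.80665×ln(3.426) = 3432.3×1.2315 ≈ 4227 m/s.
Total Δv = 3363 + 4227 = 7590 m/s.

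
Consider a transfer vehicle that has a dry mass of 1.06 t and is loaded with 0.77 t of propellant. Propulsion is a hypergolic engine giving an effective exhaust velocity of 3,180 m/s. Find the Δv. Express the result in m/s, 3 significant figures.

Δv ≈ 1740 m/s

m₀ = m_dry + m_prop = 1.06 + 0.77 = 1.83 t.
By the Tsiolkovsky rocket equation, Δv = v_e · ln(m₀/m_f) = 3180.0 × ln(1.726) = 3180.0 × 0.5460 ≈ 1736.4 m/s.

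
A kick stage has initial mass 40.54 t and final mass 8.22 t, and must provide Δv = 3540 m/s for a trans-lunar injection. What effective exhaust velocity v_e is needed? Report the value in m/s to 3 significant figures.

v_e ≈ 2220 m/s

ln(m₀/m_f) = ln(40540/8220) = ln(4.932) = 1.5957.
By the Tsiolkovsky rocket equation, v_e = Δv / ln(m₀/m_f) = 3540 / 1.5957 = 2218.4 m/s.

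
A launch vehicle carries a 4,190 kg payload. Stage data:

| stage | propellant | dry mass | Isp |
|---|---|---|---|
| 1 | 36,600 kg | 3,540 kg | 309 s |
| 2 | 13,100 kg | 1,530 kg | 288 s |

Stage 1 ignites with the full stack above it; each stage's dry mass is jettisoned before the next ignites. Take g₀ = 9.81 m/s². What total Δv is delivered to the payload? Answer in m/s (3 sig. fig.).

Δv ≈ 6300 m/s

Ignition mass of stage 1 = 36,600+3,540 + 13,100+1,530 + 4,190 = 58,960 kg.
Stage 1: m₀ = 58,960 kg, m_f = 58,960 − 36,600 = 22,360 kg; Δv = 309×9.81×ln(2.637) = 3031.3×0.9696 ≈ 2939 m/s.
Stage 2: m₀ = 18,820 kg, m_f = 18,820 − 13,100 = 5,720 kg; Δv = 288×9.81×ln(3.29) = 2825.3×1.1910 ≈ 3365 m/s.
Total Δv = 2939 + 3365 = 6304 m/s.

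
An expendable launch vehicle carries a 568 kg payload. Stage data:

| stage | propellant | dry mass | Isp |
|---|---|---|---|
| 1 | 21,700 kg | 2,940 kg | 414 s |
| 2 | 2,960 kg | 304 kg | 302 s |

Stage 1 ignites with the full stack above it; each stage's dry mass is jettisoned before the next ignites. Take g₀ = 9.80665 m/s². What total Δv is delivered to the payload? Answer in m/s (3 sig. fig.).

Ignition mass of stage 1 = 21,700+2,940 + 2,960+304 + 568 = 28,472 kg.
Stage 1: m₀ = 28,472 kg, m_f = 28,472 − 21,700 = 6,772 kg; Δv = 414×9.80665×ln(4.204) = 4060.0×1.4361 ≈ 5831 m/s.
Stage 2: m₀ = 3,832 kg, m_f = 3,832 − 2,960 = 872 kg; Δv = 302×9.80665×ln(4.394) = 2961.6×1.4804 ≈ 4384 m/s.
Total Δv = 5831 + 4384 = 10215 m/s.

Δv ≈ 10200 m/s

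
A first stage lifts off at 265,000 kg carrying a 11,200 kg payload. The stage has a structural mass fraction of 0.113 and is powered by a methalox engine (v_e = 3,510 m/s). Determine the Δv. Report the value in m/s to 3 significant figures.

Stage wet mass = m₀ − payload = 265,000 − 11,200 = 253,800 kg.
Stage dry mass = ε × stage wet mass = 0.113 × 253,800 = 28,679.4 kg.
Burnout mass m_f = stage dry + payload = 28,679.4 + 11,200 = 39,879.4 kg.
Using Δv = v_e ln(m₀/m_f): Δv = v_e · ln(265,000/39,879.4) = 3510.0 × ln(6.645) = 3510.0 × 1.8939 ≈ 6647 m/s.

Δv ≈ 6650 m/s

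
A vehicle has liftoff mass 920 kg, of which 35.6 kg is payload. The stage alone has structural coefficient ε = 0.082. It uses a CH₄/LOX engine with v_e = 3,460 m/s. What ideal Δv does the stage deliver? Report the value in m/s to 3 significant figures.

Stage wet mass = m₀ − payload = 920 − 35.6 = 884.4 kg.
Stage dry mass = ε × stage wet mass = 0.082 × 884.4 = 72.5208 kg.
Burnout mass m_f = stage dry + payload = 72.5208 + 35.6 = 108.1208 kg.
Rocket equation: Δv = v_e · ln(920/108.1208) = 3460.0 × ln(8.509) = 3460.0 × 2.1411 ≈ 7408 m/s.

Δv ≈ 7410 m/s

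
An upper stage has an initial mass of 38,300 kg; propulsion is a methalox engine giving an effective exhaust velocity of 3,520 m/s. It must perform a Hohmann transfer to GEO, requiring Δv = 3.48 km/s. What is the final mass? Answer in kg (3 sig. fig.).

final mass ≈ 14300 kg

Using Δv = v_e ln(m₀/m_f): m₀/m_f = exp(Δv / v_e) = exp(3480 / 3520.0) = exp(0.9886) = 2.6876.
m_f = m₀ / 2.6876 = 38,300 / 2.6876 = 14,250.6 kg.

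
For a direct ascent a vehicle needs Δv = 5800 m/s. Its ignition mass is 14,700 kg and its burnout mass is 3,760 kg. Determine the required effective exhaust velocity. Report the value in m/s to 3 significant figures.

ln(m₀/m_f) = ln(14700/3760) = ln(3.91) = 1.3634.
v_e = Δv / ln(m₀/m_f) = 5800 / 1.3634 = 4254.0 m/s.

v_e ≈ 4250 m/s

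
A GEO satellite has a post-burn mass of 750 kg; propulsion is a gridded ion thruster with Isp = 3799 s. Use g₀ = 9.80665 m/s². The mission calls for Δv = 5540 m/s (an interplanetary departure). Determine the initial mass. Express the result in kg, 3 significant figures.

initial mass ≈ 870 kg

v_e = Isp · g₀ = 3799 × 9.80665 = 37255.5 m/s.
Using Δv = v_e ln(m₀/m_f): m₀/m_f = exp(Δv / v_e) = exp(5540 / 37255.5) = exp(0.1487) = 1.1603.
m₀ = m_f × 1.1603 = 750 × 1.1603 = 870.225 kg.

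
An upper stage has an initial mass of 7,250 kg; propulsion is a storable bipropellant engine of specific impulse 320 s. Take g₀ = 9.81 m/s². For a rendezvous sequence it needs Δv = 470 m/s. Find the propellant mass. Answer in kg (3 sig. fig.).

propellant mass ≈ 1010 kg

v_e = Isp · g₀ = 320 × 9.81 = 3139.2 m/s.
Rocket equation: m₀/m_f = exp(Δv / v_e) = exp(470 / 3139.2) = exp(0.1497) = 1.1615.
m_f = 7,250 / 1.1615 = 6,241.93 kg, so propellant = m₀ − m_f = 7,250 − 6,241.93 = 1,008.07 kg.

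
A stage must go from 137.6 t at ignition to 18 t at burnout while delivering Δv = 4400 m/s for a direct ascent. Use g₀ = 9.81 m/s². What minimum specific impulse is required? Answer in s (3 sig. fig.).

ln(m₀/m_f) = ln(137600/18000) = ln(7.644) = 2.0340.
From the ideal rocket equation, v_e = Δv / ln(m₀/m_f) = 4400 / 2.0340 = 2163.2 m/s.
Isp = v_e / g₀ = 2163.2 / 9.81 = 220.5 s.

Isp ≈ 221 s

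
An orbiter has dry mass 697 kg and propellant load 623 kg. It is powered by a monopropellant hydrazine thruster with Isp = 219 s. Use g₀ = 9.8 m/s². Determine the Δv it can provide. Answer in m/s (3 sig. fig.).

v_e = Isp · g₀ = 219 × 9.8 = 2146.2 m/s.
m₀ = m_dry + m_prop = 697 + 623 = 1,320 kg.
By the Tsiolkovsky rocket equation, Δv = v_e · ln(m₀/m_f) = 2146.2 × ln(1.894) = 2146.2 × 0.6386 ≈ 1370.6 m/s.

Δv ≈ 1370 m/s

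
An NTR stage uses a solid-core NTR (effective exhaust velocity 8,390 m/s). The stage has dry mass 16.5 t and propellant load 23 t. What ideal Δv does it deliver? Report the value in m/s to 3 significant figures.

m₀ = m_dry + m_prop = 16.5 + 23 = 39.5 t.
Rocket equation: Δv = v_e · ln(m₀/m_f) = 8390.0 × ln(2.394) = 8390.0 × 0.8729 ≈ 7324.0 m/s.

Δv ≈ 7320 m/s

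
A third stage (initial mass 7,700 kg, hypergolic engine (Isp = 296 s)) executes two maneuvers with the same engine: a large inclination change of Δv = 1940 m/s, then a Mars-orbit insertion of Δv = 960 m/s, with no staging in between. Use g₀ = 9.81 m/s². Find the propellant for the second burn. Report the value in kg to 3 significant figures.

propellant for the second burn ≈ 1110 kg

v_e = Isp · g₀ = 296 × 9.81 = 2903.8 m/s.
After the first burn: m = 7700 × exp(−1940/2903.8) = 7700 × 0.51268 = 3,947.64 kg.
After the second burn: m = 3,947.64 × exp(−960/2903.8) = 3,947.64 × 0.71849 = 2,836.34 kg.
Second-burn propellant = 3,947.64 − 2,836.34 = 1,111.3 kg.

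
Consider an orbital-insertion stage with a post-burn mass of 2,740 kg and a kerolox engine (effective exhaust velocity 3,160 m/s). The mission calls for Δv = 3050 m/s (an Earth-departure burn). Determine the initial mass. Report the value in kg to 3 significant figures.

m₀/m_f = exp(Δv / v_e) = exp(3050 / 3160.0) = exp(0.9652) = 2.6253.
m₀ = m_f × 2.6253 = 2,740 × 2.6253 = 7,193.32 kg.

initial mass ≈ 7190 kg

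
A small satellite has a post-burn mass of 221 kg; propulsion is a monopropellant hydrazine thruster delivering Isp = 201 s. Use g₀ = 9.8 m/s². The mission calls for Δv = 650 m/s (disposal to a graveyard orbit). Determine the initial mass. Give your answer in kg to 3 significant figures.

initial mass ≈ 307 kg

v_e = Isp · g₀ = 201 × 9.8 = 1969.8 m/s.
Rocket equation: m₀/m_f = exp(Δv / v_e) = exp(650 / 1969.8) = exp(0.3300) = 1.3909.
m₀ = m_f × 1.3909 = 221 × 1.3909 = 307.389 kg.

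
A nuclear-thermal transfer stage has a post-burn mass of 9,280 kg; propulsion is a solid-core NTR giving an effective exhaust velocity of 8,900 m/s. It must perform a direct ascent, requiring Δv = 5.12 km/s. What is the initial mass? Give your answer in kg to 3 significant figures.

initial mass ≈ 16500 kg

m₀/m_f = exp(Δv / v_e) = exp(5120 / 8900.0) = exp(0.5753) = 1.7776.
m₀ = m_f × 1.7776 = 9,280 × 1.7776 = 16,496.1 kg.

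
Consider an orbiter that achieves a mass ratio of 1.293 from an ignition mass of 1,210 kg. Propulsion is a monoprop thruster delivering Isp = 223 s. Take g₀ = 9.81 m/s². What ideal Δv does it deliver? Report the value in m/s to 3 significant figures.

Δv ≈ 562 m/s

v_e = Isp · g₀ = 223 × 9.81 = 2187.6 m/s.
Δv = v_e · ln(1.293) = 2187.6 × 0.2570 ≈ 562.1 m/s.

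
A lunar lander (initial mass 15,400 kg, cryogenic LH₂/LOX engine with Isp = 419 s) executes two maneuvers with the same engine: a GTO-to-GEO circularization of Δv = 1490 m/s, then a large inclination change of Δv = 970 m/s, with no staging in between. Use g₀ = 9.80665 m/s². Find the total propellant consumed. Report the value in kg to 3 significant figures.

total propellant consumed ≈ 6940 kg

v_e = Isp · g₀ = 419 × 9.80665 = 4109.0 m/s.
After the first burn: m = 15400 × exp(−1490/4109.0) = 15400 × 0.69585 = 10,716.1 kg.
After the second burn: m = 10,716.1 × exp(−970/4109.0) = 10,716.1 × 0.78973 = 8,462.83 kg.
Total propellant = m₀ − m_final = 15400 − 8,462.83 = 6,937.17 kg.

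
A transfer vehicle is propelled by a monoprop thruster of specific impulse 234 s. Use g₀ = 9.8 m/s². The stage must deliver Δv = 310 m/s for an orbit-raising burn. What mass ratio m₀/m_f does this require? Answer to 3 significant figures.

v_e = Isp · g₀ = 234 × 9.8 = 2293.2 m/s.
By the Tsiolkovsky rocket equation, m₀/m_f = exp(Δv / v_e) = exp(310 / 2293.2) = exp(0.1352) = 1.1447.

mass ratio ≈ 1.14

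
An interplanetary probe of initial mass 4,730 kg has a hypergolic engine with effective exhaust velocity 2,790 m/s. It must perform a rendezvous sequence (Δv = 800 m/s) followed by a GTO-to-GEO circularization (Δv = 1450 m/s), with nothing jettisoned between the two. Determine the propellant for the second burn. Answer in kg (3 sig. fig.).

After the first burn: m = 4730 × exp(−800/2790.0) = 4730 × 0.75071 = 3,550.86 kg.
After the second burn: m = 3,550.86 × exp(−1450/2790.0) = 3,550.86 × 0.59469 = 2,111.66 kg.
Second-burn propellant = 3,550.86 − 2,111.66 = 1,439.2 kg.

propellant for the second burn ≈ 1440 kg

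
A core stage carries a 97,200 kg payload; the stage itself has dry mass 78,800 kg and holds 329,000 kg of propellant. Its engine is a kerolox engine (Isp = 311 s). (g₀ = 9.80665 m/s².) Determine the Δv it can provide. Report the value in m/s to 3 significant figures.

Δv ≈ 3210 m/s

v_e = Isp · g₀ = 311 × 9.80665 = 3049.9 m/s.
m₀ = payload + dry + propellant = 97,200 + 78,800 + 329,000 = 505,000 kg.
m_f = payload + dry = 97,200 + 78,800 = 176,000 kg.
From the ideal rocket equation, Δv = v_e · ln(m₀/m_f) = 3049.9 × ln(2.869) = 3049.9 × 1.0541 ≈ 3214.8 m/s.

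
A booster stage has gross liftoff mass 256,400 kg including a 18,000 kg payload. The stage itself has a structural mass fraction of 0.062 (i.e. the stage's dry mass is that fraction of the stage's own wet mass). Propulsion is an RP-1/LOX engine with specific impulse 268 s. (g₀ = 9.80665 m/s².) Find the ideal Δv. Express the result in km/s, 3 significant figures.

Δv ≈ 5.41 km/s

Stage wet mass = m₀ − payload = 256,400 − 18,000 = 238,400 kg.
Stage dry mass = ε × stage wet mass = 0.062 × 238,400 = 14,780.8 kg.
Burnout mass m_f = stage dry + payload = 14,780.8 + 18,000 = 32,780.8 kg.
v_e = Isp · g₀ = 268 × 9.80665 = 2628.2 m/s.
Δv = v_e · ln(256,400/32,780.8) = 2628.2 × ln(7.822) = 2628.2 × 2.0569 ≈ 5406 m/s.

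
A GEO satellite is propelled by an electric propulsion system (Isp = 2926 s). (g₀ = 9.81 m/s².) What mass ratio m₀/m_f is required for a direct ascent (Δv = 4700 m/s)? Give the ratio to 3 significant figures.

v_e = Isp · g₀ = 2926 × 9.81 = 28704.1 m/s.
Using Δv = v_e ln(m₀/m_f): m₀/m_f = exp(Δv / v_e) = exp(4700 / 28704.1) = exp(0.1637) = 1.1779.

mass ratio ≈ 1.18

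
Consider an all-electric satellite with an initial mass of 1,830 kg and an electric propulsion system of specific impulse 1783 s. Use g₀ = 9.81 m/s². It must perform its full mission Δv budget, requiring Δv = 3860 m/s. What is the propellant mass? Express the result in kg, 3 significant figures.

v_e = Isp · g₀ = 1783 × 9.81 = 17491.2 m/s.
m₀/m_f = exp(Δv / v_e) = exp(3860 / 17491.2) = exp(0.2207) = 1.2469.
m_f = 1,830 / 1.2469 = 1,467.64 kg, so propellant = m₀ − m_f = 1,830 − 1,467.64 = 362.36 kg.

propellant mass ≈ 362 kg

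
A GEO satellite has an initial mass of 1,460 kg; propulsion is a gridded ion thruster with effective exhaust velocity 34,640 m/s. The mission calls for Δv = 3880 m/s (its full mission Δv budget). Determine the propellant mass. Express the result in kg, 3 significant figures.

By the Tsiolkovsky rocket equation, m₀/m_f = exp(Δv / v_e) = exp(3880 / 34640.0) = exp(0.1120) = 1.1185.
m_f = 1,460 / 1.1185 = 1,305.32 kg, so propellant = m₀ − m_f = 1,460 − 1,305.32 = 154.68 kg.

propellant mass ≈ 155 kg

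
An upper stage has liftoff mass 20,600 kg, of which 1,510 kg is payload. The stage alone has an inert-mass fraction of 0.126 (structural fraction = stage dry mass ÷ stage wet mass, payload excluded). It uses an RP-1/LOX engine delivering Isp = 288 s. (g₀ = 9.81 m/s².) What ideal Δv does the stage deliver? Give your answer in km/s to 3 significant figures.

Stage wet mass = m₀ − payload = 20,600 − 1,510 = 19,090 kg.
Stage dry mass = ε × stage wet mass = 0.126 × 19,090 = 2,405.34 kg.
Burnout mass m_f = stage dry + payload = 2,405.34 + 1,510 = 3,915.34 kg.
v_e = Isp · g₀ = 288 × 9.81 = 2825.3 m/s.
From the ideal rocket equation, Δv = v_e · ln(20,600/3,915.34) = 2825.3 × ln(5.261) = 2825.3 × 1.6604 ≈ 4691 m/s.

Δv ≈ 4.69 km/s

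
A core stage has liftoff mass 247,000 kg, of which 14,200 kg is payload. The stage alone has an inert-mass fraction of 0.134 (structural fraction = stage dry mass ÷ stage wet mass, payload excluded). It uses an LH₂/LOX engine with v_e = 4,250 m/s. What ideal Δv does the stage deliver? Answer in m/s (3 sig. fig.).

Stage wet mass = m₀ − payload = 247,000 − 14,200 = 232,800 kg.
Stage dry mass = ε × stage wet mass = 0.134 × 232,800 = 31,195.2 kg.
Burnout mass m_f = stage dry + payload = 31,195.2 + 14,200 = 45,395.2 kg.
Using Δv = v_e ln(m₀/m_f): Δv = v_e · ln(247,000/45,395.2) = 4250.0 × ln(5.441) = 4250.0 × 1.6940 ≈ 7199 m/s.

Δv ≈ 7200 m/s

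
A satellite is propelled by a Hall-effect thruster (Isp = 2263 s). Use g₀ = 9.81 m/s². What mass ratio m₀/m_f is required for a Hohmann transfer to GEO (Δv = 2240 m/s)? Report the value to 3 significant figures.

v_e = Isp · g₀ = 2263 × 9.81 = 22200.0 m/s.
m₀/m_f = exp(Δv / v_e) = exp(2240 / 22200.0) = exp(0.1009) = 1.1062.

mass ratio ≈ 1.11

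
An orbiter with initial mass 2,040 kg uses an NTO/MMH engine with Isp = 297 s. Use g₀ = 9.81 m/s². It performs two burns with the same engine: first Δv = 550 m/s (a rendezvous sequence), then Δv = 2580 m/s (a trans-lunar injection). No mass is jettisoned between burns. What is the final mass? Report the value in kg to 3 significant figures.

v_e = Isp · g₀ = 297 × 9.81 = 2913.6 m/s.
After the first burn: m = 2040 × exp(−550/2913.6) = 2040 × 0.82798 = 1,689.08 kg.
After the second burn: m = 1,689.08 × exp(−2580/2913.6) = 1,689.08 × 0.41250 = 696.746 kg.

final mass ≈ 697 kg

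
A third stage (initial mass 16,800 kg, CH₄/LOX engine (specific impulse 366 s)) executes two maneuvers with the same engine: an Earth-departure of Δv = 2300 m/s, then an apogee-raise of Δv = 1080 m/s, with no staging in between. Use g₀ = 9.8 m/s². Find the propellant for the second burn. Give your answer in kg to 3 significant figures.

propellant for the second burn ≈ 2300 kg

v_e = Isp · g₀ = 366 × 9.8 = 3586.8 m/s.
After the first burn: m = 16800 × exp(−2300/3586.8) = 16800 × 0.52664 = 8,847.55 kg.
After the second burn: m = 8,847.55 × exp(−1080/3586.8) = 8,847.55 × 0.74000 = 6,547.19 kg.
Second-burn propellant = 8,847.55 − 6,547.19 = 2,300.36 kg.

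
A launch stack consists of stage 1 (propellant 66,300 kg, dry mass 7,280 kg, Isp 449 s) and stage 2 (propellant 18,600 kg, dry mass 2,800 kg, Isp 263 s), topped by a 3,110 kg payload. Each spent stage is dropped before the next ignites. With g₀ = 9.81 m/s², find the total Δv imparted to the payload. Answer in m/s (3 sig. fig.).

Ignition mass of stage 1 = 66,300+7,280 + 18,600+2,800 + 3,110 = 98,090 kg.
Stage 1: m₀ = 98,090 kg, m_f = 98,090 − 66,300 = 31,790 kg; Δv = 449×9.81×ln(3.086) = 4404.7×1.1267 ≈ 4963 m/s.
Stage 2: m₀ = 24,510 kg, m_f = 24,510 − 18,600 = 5,910 kg; Δv = 263×9.81×ln(4.147) = 2580.0×1.4224 ≈ 3670 m/s.
Total Δv = 4963 + 3670 = 8633 m/s.

Δv ≈ 8630 m/s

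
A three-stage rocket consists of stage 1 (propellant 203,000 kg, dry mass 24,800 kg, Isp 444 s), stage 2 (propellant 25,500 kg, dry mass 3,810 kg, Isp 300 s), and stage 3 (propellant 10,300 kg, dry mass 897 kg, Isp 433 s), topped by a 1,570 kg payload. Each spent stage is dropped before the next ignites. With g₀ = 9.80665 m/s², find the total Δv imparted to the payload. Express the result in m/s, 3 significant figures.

Δv ≈ 15800 m/s

Ignition mass of stage 1 = 203,000+24,800 + 25,500+3,810 + 10,300+897 + 1,570 = 269,877 kg.
Stage 1: m₀ = 269,877 kg, m_f = 269,877 − 203,000 = 66,877 kg; Δv = 444×9.80665×ln(4.035) = 4354.2×1.3951 ≈ 6075 m/s.
Stage 2: m₀ = 42,077 kg, m_f = 42,077 − 25,500 = 16,577 kg; Δv = 300×9.80665×ln(2.538) = 2942.0×0.9315 ≈ 2740 m/s.
Stage 3: m₀ = 12,767 kg, m_f = 12,767 − 10,300 = 2,467 kg; Δv = 433×9.80665×ln(5.175) = 4246.3×1.6439 ≈ 6980 m/s.
Total Δv = 6075 + 2740 + 6980 = 15795 m/s.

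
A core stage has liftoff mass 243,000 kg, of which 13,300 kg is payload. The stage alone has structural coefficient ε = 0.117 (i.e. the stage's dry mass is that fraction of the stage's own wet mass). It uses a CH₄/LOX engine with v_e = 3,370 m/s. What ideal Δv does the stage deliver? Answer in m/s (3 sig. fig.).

Stage wet mass = m₀ − payload = 243,000 − 13,300 = 229,700 kg.
Stage dry mass = ε × stage wet mass = 0.117 × 229,700 = 26,874.9 kg.
Burnout mass m_f = stage dry + payload = 26,874.9 + 13,300 = 40,174.9 kg.
Δv = v_e · ln(243,000/40,174.9) = 3370.0 × ln(6.049) = 3370.0 × 1.7998 ≈ 6065 m/s.

Δv ≈ 6070 m/s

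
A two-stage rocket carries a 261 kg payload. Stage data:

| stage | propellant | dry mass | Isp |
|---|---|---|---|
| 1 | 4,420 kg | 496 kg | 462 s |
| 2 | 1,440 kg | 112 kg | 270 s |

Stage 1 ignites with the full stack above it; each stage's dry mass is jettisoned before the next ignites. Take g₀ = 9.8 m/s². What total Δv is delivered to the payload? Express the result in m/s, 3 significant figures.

Ignition mass of stage 1 = 4,420+496 + 1,440+112 + 261 = 6,729 kg.
Stage 1: m₀ = 6,729 kg, m_f = 6,729 − 4,420 = 2,309 kg; Δv = 462×9.8×ln(2.914) = 4527.6×1.0696 ≈ 4843 m/s.
Stage 2: m₀ = 1,813 kg, m_f = 1,813 − 1,440 = 373 kg; Δv = 270×9.8×ln(4.861) = 2646.0×1.5812 ≈ 4184 m/s.
Total Δv = 4843 + 4184 = 9027 m/s.

Δv ≈ 9030 m/s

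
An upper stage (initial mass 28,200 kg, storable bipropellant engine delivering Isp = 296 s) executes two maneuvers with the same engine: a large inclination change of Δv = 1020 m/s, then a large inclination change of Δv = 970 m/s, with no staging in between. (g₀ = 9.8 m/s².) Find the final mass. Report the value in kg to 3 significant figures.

final mass ≈ 14200 kg

v_e = Isp · g₀ = 296 × 9.8 = 2900.8 m/s.
After the first burn: m = 28200 × exp(−1020/2900.8) = 28200 × 0.70354 = 19,839.8 kg.
After the second burn: m = 19,839.8 × exp(−970/2900.8) = 19,839.8 × 0.71577 = 14,200.7 kg.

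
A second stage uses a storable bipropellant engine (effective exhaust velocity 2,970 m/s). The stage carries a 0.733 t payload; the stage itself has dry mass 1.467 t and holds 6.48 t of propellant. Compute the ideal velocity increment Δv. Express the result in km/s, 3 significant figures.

m₀ = payload + dry + propellant = 0.733 + 1.467 + 6.48 = 8.68 t.
m_f = payload + dry = 0.733 + 1.467 = 2.2 t.
From the ideal rocket equation, Δv = v_e · ln(m₀/m_f) = 2970.0 × ln(3.945) = 2970.0 × 1.3726 ≈ 4076.5 m/s.

Δv ≈ 4.08 km/s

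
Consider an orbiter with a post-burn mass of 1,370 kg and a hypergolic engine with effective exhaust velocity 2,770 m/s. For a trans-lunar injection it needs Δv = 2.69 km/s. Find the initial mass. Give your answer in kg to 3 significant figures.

initial mass ≈ 3620 kg

m₀/m_f = exp(Δv / v_e) = exp(2690 / 2770.0) = exp(0.9711) = 2.6409.
m₀ = m_f × 2.6409 = 1,370 × 2.6409 = 3,618.03 kg.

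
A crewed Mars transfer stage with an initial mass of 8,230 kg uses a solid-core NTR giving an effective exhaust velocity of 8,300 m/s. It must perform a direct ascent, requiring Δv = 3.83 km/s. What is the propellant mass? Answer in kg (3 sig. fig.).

propellant mass ≈ 3040 kg

By the Tsiolkovsky rocket equation, m₀/m_f = exp(Δv / v_e) = exp(3830 / 8300.0) = exp(0.4614) = 1.5864.
m_f = 8,230 / 1.5864 = 5,187.85 kg, so propellant = m₀ − m_f = 8,230 − 5,187.85 = 3,042.15 kg.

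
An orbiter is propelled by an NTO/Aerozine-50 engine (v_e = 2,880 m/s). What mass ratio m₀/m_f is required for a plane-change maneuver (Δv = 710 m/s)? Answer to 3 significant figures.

m₀/m_f = exp(Δv / v_e) = exp(710 / 2880.0) = exp(0.2465) = 1.2796.

mass ratio ≈ 1.28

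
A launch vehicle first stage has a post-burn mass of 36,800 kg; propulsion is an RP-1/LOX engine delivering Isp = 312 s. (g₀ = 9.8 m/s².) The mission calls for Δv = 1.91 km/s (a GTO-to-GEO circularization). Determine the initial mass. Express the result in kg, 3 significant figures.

v_e = Isp · g₀ = 312 × 9.8 = 3057.6 m/s.
From the ideal rocket equation, m₀/m_f = exp(Δv / v_e) = exp(1910 / 3057.6) = exp(0.6247) = 1.8676.
m₀ = m_f × 1.8676 = 36,800 × 1.8676 = 68,727.7 kg.

initial mass ≈ 68700 kg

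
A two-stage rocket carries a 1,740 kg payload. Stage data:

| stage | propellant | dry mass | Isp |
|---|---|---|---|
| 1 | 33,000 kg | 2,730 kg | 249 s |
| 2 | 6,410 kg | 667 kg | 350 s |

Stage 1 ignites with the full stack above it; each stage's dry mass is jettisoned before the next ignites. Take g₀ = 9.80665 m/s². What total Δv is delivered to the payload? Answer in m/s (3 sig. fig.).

Ignition mass of stage 1 = 33,000+2,730 + 6,410+667 + 1,740 = 44,547 kg.
Stage 1: m₀ = 44,547 kg, m_f = 44,547 − 33,000 = 11,547 kg; Δv = 249×9.80665×ln(3.858) = 2441.9×1.3501 ≈ 3297 m/s.
Stage 2: m₀ = 8,817 kg, m_f = 8,817 − 6,410 = 2,407 kg; Δv = 350×9.80665×ln(3.663) = 3432.3×1.2983 ≈ 4456 m/s.
Total Δv = 3297 + 4456 = 7753 m/s.

Δv ≈ 7750 m/s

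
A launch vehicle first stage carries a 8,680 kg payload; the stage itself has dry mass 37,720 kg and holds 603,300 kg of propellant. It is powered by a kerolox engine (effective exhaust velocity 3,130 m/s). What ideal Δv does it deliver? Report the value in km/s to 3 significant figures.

Δv ≈ 8.26 km/s

m₀ = payload + dry + propellant = 8,680 + 37,720 + 603,300 = 649,700 kg.
m_f = payload + dry = 8,680 + 37,720 = 46,400 kg.
Using Δv = v_e ln(m₀/m_f): Δv = v_e · ln(m₀/m_f) = 3130.0 × ln(14) = 3130.0 × 2.6392 ≈ 8260.7 m/s.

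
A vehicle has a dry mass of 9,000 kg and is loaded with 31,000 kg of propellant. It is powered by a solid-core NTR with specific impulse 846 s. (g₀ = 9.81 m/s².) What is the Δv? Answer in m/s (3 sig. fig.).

Δv ≈ 12400 m/s

v_e = Isp · g₀ = 846 × 9.81 = 8299.3 m/s.
m₀ = m_dry + m_prop = 9,000 + 31,000 = 40,000 kg.
Rocket equation: Δv = v_e · ln(m₀/m_f) = 8299.3 × ln(4.444) = 8299.3 × 1.4917 ≈ 12379.6 m/s.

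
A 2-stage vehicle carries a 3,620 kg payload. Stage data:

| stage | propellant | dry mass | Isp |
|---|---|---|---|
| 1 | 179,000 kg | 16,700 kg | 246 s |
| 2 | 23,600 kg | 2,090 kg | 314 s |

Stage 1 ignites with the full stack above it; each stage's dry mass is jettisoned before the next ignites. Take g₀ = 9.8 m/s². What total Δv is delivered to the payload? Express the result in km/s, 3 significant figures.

Ignition mass of stage 1 = 179,000+16,700 + 23,600+2,090 + 3,620 = 225,010 kg.
Stage 1: m₀ = 225,010 kg, m_f = 225,010 − 179,000 = 46,010 kg; Δv = 246×9.8×ln(4.89) = 2410.8×1.5873 ≈ 3827 m/s.
Stage 2: m₀ = 29,310 kg, m_f = 29,310 − 23,600 = 5,710 kg; Δv = 314×9.8×ln(5.133) = 3077.2×1.6357 ≈ 5033 m/s.
Total Δv = 3827 + 5033 = 8860 m/s.

Δv ≈ 8.86 km/s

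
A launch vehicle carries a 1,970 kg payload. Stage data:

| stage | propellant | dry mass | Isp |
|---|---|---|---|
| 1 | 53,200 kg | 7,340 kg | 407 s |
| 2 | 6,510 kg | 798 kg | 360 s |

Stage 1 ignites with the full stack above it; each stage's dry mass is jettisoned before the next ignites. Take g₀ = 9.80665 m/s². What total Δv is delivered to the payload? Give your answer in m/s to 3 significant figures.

Ignition mass of stage 1 = 53,200+7,340 + 6,510+798 + 1,970 = 69,818 kg.
Stage 1: m₀ = 69,818 kg, m_f = 69,818 − 53,200 = 16,618 kg; Δv = 407×9.80665×ln(4.201) = 3991.3×1.4354 ≈ 5729 m/s.
Stage 2: m₀ = 9,278 kg, m_f = 9,278 − 6,510 = 2,768 kg; Δv = 360×9.80665×ln(3.352) = 3530.4×1.2095 ≈ 4270 m/s.
Total Δv = 5729 + 4270 = 9999 m/s.

Δv ≈ 10000 m/s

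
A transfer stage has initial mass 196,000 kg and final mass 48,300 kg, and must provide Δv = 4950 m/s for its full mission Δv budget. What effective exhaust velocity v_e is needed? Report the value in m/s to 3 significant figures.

ln(m₀/m_f) = ln(196000/48300) = ln(4.058) = 1.4007.
Using Δv = v_e ln(m₀/m_f): v_e = Δv / ln(m₀/m_f) = 4950 / 1.4007 = 3534.0 m/s.

v_e ≈ 3530 m/s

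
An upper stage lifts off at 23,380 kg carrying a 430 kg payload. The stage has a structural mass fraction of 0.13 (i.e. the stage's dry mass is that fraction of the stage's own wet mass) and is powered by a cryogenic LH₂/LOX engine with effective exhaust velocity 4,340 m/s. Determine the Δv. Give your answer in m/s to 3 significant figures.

Stage wet mass = m₀ − payload = 23,380 − 430 = 22,950 kg.
Stage dry mass = ε × stage wet mass = 0.13 × 22,950 = 2,983.5 kg.
Burnout mass m_f = stage dry + payload = 2,983.5 + 430 = 3,413.5 kg.
Δv = v_e · ln(23,380/3,413.5) = 4340.0 × ln(6.849) = 4340.0 × 1.9241 ≈ 8351 m/s.

Δv ≈ 8350 m/s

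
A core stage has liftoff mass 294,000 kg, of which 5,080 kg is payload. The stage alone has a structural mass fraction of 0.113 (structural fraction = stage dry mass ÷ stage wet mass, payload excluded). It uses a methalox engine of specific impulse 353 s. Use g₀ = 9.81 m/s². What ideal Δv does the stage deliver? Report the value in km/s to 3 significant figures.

Δv ≈ 7.11 km/s

Stage wet mass = m₀ − payload = 294,000 − 5,080 = 288,920 kg.
Stage dry mass = ε × stage wet mass = 0.113 × 288,920 = 32,648 kg.
Burnout mass m_f = stage dry + payload = 32,648 + 5,080 = 37,728 kg.
v_e = Isp · g₀ = 353 × 9.81 = 3462.9 m/s.
Δv = v_e · ln(294,000/37,728) = 3462.9 × ln(7.793) = 3462.9 × 2.0532 ≈ 7110 m/s.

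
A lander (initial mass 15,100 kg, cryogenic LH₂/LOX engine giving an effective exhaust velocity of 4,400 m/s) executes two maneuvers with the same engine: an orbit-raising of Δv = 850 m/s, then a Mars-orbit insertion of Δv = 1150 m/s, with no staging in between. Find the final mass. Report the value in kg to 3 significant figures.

final mass ≈ 9580 kg

After the first burn: m = 15100 × exp(−850/4400.0) = 15100 × 0.82433 = 12,447.4 kg.
After the second burn: m = 12,447.4 × exp(−1150/4400.0) = 12,447.4 × 0.77000 = 9,584.5 kg.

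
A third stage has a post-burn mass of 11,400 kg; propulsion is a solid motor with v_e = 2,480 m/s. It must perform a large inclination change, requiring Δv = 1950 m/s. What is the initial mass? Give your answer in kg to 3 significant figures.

Using Δv = v_e ln(m₀/m_f): m₀/m_f = exp(Δv / v_e) = exp(1950 / 2480.0) = exp(0.7863) = 2.1952.
m₀ = m_f × 2.1952 = 11,400 × 2.1952 = 25,025.3 kg.

initial mass ≈ 25000 kg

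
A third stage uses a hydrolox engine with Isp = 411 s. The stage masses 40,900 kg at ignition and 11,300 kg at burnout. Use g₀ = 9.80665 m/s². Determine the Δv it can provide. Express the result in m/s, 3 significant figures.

Δv ≈ 5180 m/s

v_e = Isp · g₀ = 411 × 9.80665 = 4030.5 m/s.
Δv = v_e · ln(m₀/m_f) = 4030.5 × ln(3.619) = 4030.5 × 1.2863 ≈ 5184.6 m/s.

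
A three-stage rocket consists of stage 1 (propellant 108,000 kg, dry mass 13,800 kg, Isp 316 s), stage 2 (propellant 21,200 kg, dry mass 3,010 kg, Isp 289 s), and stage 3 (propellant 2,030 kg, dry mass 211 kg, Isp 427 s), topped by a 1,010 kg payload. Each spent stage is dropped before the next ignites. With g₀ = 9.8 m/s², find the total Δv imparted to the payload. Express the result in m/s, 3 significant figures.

Ignition mass of stage 1 = 108,000+13,800 + 21,200+3,010 + 2,030+211 + 1,010 = 149,261 kg.
Stage 1: m₀ = 149,261 kg, m_f = 149,261 − 108,000 = 41,261 kg; Δv = 316×9.8×ln(3.617) = 3096.8×1.2858 ≈ 3982 m/s.
Stage 2: m₀ = 27,461 kg, m_f = 27,461 − 21,200 = 6,261 kg; Δv = 289×9.8×ln(4.386) = 2832.2×1.4784 ≈ 4187 m/s.
Stage 3: m₀ = 3,251 kg, m_f = 3,251 − 2,030 = 1,221 kg; Δv = 427×9.8×ln(2.663) = 4184.6×0.9793 ≈ 4098 m/s.
Total Δv = 3982 + 4187 + 4098 = 12267 m/s.

Δv ≈ 12300 m/s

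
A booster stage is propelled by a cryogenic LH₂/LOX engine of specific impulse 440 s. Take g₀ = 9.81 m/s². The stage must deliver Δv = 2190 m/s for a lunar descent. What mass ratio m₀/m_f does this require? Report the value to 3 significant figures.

v_e = Isp · g₀ = 440 × 9.81 = 4316.4 m/s.
Using Δv = v_e ln(m₀/m_f): m₀/m_f = exp(Δv / v_e) = exp(2190 / 4316.4) = exp(0.5074) = 1.6609.

mass ratio ≈ 1.66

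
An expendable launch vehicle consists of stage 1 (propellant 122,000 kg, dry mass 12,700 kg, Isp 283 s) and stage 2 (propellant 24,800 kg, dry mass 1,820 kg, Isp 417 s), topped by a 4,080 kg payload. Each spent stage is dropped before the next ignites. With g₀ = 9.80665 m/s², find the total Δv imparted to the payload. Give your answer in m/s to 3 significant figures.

Δv ≈ 10500 m/s

Ignition mass of stage 1 = 122,000+12,700 + 24,800+1,820 + 4,080 = 165,400 kg.
Stage 1: m₀ = 165,400 kg, m_f = 165,400 − 122,000 = 43,400 kg; Δv = 283×9.80665×ln(3.811) = 2775.3×1.3379 ≈ 3713 m/s.
Stage 2: m₀ = 30,700 kg, m_f = 30,700 − 24,800 = 5,900 kg; Δv = 417×9.80665×ln(5.203) = 4089.4×1.6493 ≈ 6745 m/s.
Total Δv = 3713 + 6745 = 10458 m/s.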